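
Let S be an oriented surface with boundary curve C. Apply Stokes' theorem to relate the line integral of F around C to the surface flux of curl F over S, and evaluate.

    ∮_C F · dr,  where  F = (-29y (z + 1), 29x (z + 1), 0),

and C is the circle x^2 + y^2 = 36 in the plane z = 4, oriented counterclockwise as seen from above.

Let S be the flat disk x^2 + y^2 ≤ 36 in the plane z = 4, with upward unit normal n̂ = ẑ. By Stokes' theorem,

    ∮_C F · dr = ∬_S (∇ × F) · n̂ dS = ∬_D (curl F)_z dA,

where D is the disk x^2 + y^2 ≤ 36.

Compute the curl of F = (-29y (z + 1), 29x (z + 1), 0):
    (∇ × F)_x = ∂F_z/∂y - ∂F_y/∂z = -29x,
    (∇ × F)_y = ∂F_x/∂z - ∂F_z/∂x = -29y,
    (∇ × F)_z = ∂F_y/∂x - ∂F_x/∂y = 58z + 58.

On z = 4, (curl F)_z = 290.

Convert to polar (x = r cos θ, y = r sin θ, dA = r dr dθ); the integrand becomes 290, so

    ∬_D (curl F)_z dA = ∫_0^{2π} ∫_0^{6} (290) · r dr dθ.

Inner (r from 0 to 6): 5220.
Outer (θ from 0 to 2π): 10440π.

Therefore ∮_C F · dr = 10440π.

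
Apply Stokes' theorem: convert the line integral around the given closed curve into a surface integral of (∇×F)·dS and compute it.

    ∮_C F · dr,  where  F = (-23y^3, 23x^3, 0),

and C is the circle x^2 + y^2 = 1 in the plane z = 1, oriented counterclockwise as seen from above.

Let S be the flat disk x^2 + y^2 ≤ 1 in the plane z = 1, with upward unit normal n̂ = ẑ. By Stokes' theorem,

    ∮_C F · dr = ∬_S (∇ × F) · n̂ dS = ∬_D (curl F)_z dA,

where D is the disk x^2 + y^2 ≤ 1.

Compute the curl of F = (-23y^3, 23x^3, 0):
    (∇ × F)_x = ∂F_z/∂y - ∂F_y/∂z = 0,
    (∇ × F)_y = ∂F_x/∂z - ∂F_z/∂x = 0,
    (∇ × F)_z = ∂F_y/∂x - ∂F_x/∂y = 69x^2 + 69y^2.

On z = 1, (curl F)_z = 69x^2 + 69y^2.

Convert to polar (x = r cos θ, y = r sin θ, dA = r dr dθ); the integrand becomes 69r^2, so

    ∬_D (curl F)_z dA = ∫_0^{2π} ∫_0^{1} (69r^2) · r dr dθ.

Inner (r from 0 to 1): 69/4.
Outer (θ from 0 to 2π): 69π/2.

Therefore ∮_C F · dr = 69π/2.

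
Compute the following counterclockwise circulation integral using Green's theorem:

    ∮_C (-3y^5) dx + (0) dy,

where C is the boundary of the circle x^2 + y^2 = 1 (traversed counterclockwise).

Green's theorem converts the closed line integral into a double integral over the enclosed region D:

    ∮_C P dx + Q dy = ∬_D (∂Q/∂x - ∂P/∂y) dA.

Here P = -3y^5, Q = 0, so

    ∂Q/∂x = 0,    ∂P/∂y = -15y^4,
    ∂Q/∂x - ∂P/∂y = 15y^4.

D is the region x^2 + y^2 ≤ 1. Evaluating the double integral:

In polar coordinates (x = r cos θ, y = r sin θ, dA = r dr dθ) the integrand becomes 15r^4sin(θ)^4, so

    ∬_D (15y^4) dA = ∫_0^{2π} ∫_0^{1} (15r^4sin(θ)^4) · r dr dθ.

Inner (r from 0 to 1): 5sin(θ)^4/2.
Outer (θ from 0 to 2π): 15π/8.

Therefore ∮_C P dx + Q dy = 15π/8.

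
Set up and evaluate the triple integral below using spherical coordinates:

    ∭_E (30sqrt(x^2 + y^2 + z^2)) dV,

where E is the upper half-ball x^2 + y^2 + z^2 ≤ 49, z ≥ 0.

In spherical coordinates, x = ρ sin(φ) cos(θ), y = ρ sin(φ) sin(θ), z = ρ cos(φ), and dV = ρ^2 sin(φ) dρ dφ dθ.

The integrand becomes 30ρ, so

    ∭_E (30sqrt(x^2 + y^2 + z^2)) dV = ∫_{0}^{2π} ∫_{0}^{π/2} ∫_{0}^{7} (30ρ) · ρ^2 sin(φ) dρ dφ dθ.

Inner (ρ): 36015sin(φ)/2.
Middle (φ): 36015/2.
Outer (θ): 36015π.

Therefore the triple integral equals 36015π.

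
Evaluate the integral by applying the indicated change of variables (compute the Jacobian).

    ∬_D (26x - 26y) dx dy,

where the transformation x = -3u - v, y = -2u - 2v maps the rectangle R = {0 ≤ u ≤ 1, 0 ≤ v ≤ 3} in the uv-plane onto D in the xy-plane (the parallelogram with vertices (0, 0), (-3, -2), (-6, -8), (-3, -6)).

Compute the Jacobian determinant of (x, y) with respect to (u, v):

    ∂(x,y)/∂(u,v) = | -3  -1 | = (-3)(-2) - (-1)(-2) = 4.
                   | -2  -2 |

Its absolute value is |J| = 4 (the area scaling factor).

Substituting x = -3u - v, y = -2u - 2v into the integrand,

    26x - 26y → -26u + 26v,

so the integral becomes

    ∬_R (-26u + 26v) · |J| du dv = ∫_0^1 ∫_0^3 (-104u + 104v) dv du.

Inner (v): 468 - 312u.
Outer (u): 312.

Therefore ∬_D (26x - 26y) dx dy = 312.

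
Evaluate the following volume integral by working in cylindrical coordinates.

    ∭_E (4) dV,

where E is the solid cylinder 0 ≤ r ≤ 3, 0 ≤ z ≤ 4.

In cylindrical coordinates, x = r cos(θ), y = r sin(θ), z = z, and dV = r dr dθ dz.

The integrand becomes 4, so

    ∭_E (4) dV = ∫_{0}^{2π} ∫_{0}^{3} ∫_{0}^{4} (4) · r dz dr dθ.

Inner (z): 16r.
Middle (r from 0 to 3): 72.
Outer (θ): 144π.

Therefore the triple integral equals 144π.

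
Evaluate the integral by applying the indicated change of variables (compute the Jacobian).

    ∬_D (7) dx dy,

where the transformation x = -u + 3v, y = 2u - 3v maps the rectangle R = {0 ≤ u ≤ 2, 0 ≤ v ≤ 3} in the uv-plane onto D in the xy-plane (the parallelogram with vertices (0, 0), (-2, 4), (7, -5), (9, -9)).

Compute the Jacobian determinant of (x, y) with respect to (u, v):

    ∂(x,y)/∂(u,v) = | -1  3 | = (-1)(-3) - (3)(2) = -3.
                   | 2  -3 |

Its absolute value is |J| = 3 (the area scaling factor).

Substituting x = -u + 3v, y = 2u - 3v into the integrand,

    7 → 7,

so the integral becomes

    ∬_R (7) · |J| du dv = ∫_0^2 ∫_0^3 (21) dv du.

Inner (v): 63.
Outer (u): 126.

Therefore ∬_D (7) dx dy = 126.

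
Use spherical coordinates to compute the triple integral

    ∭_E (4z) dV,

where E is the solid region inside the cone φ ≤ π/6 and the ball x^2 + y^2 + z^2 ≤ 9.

In spherical coordinates, x = ρ sin(φ) cos(θ), y = ρ sin(φ) sin(θ), z = ρ cos(φ), and dV = ρ^2 sin(φ) dρ dφ dθ.

The integrand becomes 4ρ cos(φ), so

    ∭_E (4z) dV = ∫_{0}^{2π} ∫_{0}^{π/6} ∫_{0}^{3} (4ρ cos(φ)) · ρ^2 sin(φ) dρ dφ dθ.

Inner (ρ): 81sin(2φ)/2.
Middle (φ): 81/8.
Outer (θ): 81π/4.

Therefore the triple integral equals 81π/4.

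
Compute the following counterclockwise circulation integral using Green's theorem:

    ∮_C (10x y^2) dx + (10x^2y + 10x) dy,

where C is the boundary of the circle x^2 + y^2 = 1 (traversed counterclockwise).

Green's theorem converts the closed line integral into a double integral over the enclosed region D:

    ∮_C P dx + Q dy = ∬_D (∂Q/∂x - ∂P/∂y) dA.

Here P = 10x y^2, Q = 10x^2y + 10x, so

    ∂Q/∂x = 20x y + 10,    ∂P/∂y = 20x y,
    ∂Q/∂x - ∂P/∂y = 10.

D is the region x^2 + y^2 ≤ 1. Evaluating the double integral:

In polar coordinates (x = r cos θ, y = r sin θ, dA = r dr dθ) the integrand becomes 10, so

    ∬_D (10) dA = ∫_0^{2π} ∫_0^{1} (10) · r dr dθ.

Inner (r from 0 to 1): 5.
Outer (θ from 0 to 2π): 10π.

Therefore ∮_C P dx + Q dy = 10π.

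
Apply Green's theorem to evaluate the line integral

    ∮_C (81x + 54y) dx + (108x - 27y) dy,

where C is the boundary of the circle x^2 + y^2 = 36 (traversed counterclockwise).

Green's theorem converts the closed line integral into a double integral over the enclosed region D:

    ∮_C P dx + Q dy = ∬_D (∂Q/∂x - ∂P/∂y) dA.

Here P = 81x + 54y, Q = 108x - 27y, so

    ∂Q/∂x = 108,    ∂P/∂y = 54,
    ∂Q/∂x - ∂P/∂y = 54.

D is the region x^2 + y^2 ≤ 36. Evaluating the double integral:

In polar coordinates (x = r cos θ, y = r sin θ, dA = r dr dθ) the integrand becomes 54, so

    ∬_D (54) dA = ∫_0^{2π} ∫_0^{6} (54) · r dr dθ.

Inner (r from 0 to 6): 972.
Outer (θ from 0 to 2π): 1944π.

Therefore ∮_C P dx + Q dy = 1944π.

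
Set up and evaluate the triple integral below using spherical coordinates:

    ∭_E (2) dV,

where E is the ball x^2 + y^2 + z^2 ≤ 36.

In spherical coordinates, x = ρ sin(φ) cos(θ), y = ρ sin(φ) sin(θ), z = ρ cos(φ), and dV = ρ^2 sin(φ) dρ dφ dθ.

The integrand becomes 2, so

    ∭_E (2) dV = ∫_{0}^{2π} ∫_{0}^{π} ∫_{0}^{6} (2) · ρ^2 sin(φ) dρ dφ dθ.

Inner (ρ): 144sin(φ).
Middle (φ): 288.
Outer (θ): 576π.

Therefore the triple integral equals 576π.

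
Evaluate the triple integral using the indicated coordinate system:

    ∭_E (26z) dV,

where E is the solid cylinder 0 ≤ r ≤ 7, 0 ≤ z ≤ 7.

In cylindrical coordinates, x = r cos(θ), y = r sin(θ), z = z, and dV = r dr dθ dz.

The integrand becomes 26z, so

    ∭_E (26z) dV = ∫_{0}^{2π} ∫_{0}^{7} ∫_{0}^{7} (26z) · r dz dr dθ.

Inner (z): 637r.
Middle (r from 0 to 7): 31213/2.
Outer (θ): 31213π.

Therefore the triple integral equals 31213π.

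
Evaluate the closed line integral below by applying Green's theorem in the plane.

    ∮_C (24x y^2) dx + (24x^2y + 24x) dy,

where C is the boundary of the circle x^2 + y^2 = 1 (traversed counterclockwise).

Green's theorem converts the closed line integral into a double integral over the enclosed region D:

    ∮_C P dx + Q dy = ∬_D (∂Q/∂x - ∂P/∂y) dA.

Here P = 24x y^2, Q = 24x^2y + 24x, so

    ∂Q/∂x = 48x y + 24,    ∂P/∂y = 48x y,
    ∂Q/∂x - ∂P/∂y = 24.

D is the region x^2 + y^2 ≤ 1. Evaluating the double integral:

In polar coordinates (x = r cos θ, y = r sin θ, dA = r dr dθ) the integrand becomes 24, so

    ∬_D (24) dA = ∫_0^{2π} ∫_0^{1} (24) · r dr dθ.

Inner (r from 0 to 1): 12.
Outer (θ from 0 to 2π): 24π.

Therefore ∮_C P dx + Q dy = 24π.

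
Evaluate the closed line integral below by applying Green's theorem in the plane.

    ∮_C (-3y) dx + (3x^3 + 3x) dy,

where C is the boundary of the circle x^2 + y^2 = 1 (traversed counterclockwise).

Green's theorem converts the closed line integral into a double integral over the enclosed region D:

    ∮_C P dx + Q dy = ∬_D (∂Q/∂x - ∂P/∂y) dA.

Here P = -3y, Q = 3x^3 + 3x, so

    ∂Q/∂x = 9x^2 + 3,    ∂P/∂y = -3,
    ∂Q/∂x - ∂P/∂y = 9x^2 + 6.

D is the region x^2 + y^2 ≤ 1. Evaluating the double integral:

In polar coordinates (x = r cos θ, y = r sin θ, dA = r dr dθ) the integrand becomes 9r^2cos(θ)^2 + 6, so

    ∬_D (9x^2 + 6) dA = ∫_0^{2π} ∫_0^{1} (9r^2cos(θ)^2 + 6) · r dr dθ.

Inner (r from 0 to 1): 9cos(θ)^2/4 + 3.
Outer (θ from 0 to 2π): 33π/4.

Therefore ∮_C P dx + Q dy = 33π/4.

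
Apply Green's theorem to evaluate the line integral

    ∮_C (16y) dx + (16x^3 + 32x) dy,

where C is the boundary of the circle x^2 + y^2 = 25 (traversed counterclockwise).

Green's theorem converts the closed line integral into a double integral over the enclosed region D:

    ∮_C P dx + Q dy = ∬_D (∂Q/∂x - ∂P/∂y) dA.

Here P = 16y, Q = 16x^3 + 32x, so

    ∂Q/∂x = 48x^2 + 32,    ∂P/∂y = 16,
    ∂Q/∂x - ∂P/∂y = 48x^2 + 16.

D is the region x^2 + y^2 ≤ 25. Evaluating the double integral:

In polar coordinates (x = r cos θ, y = r sin θ, dA = r dr dθ) the integrand becomes 48r^2cos(θ)^2 + 16, so

    ∬_D (48x^2 + 16) dA = ∫_0^{2π} ∫_0^{5} (48r^2cos(θ)^2 + 16) · r dr dθ.

Inner (r from 0 to 5): 7500cos(θ)^2 + 200.
Outer (θ from 0 to 2π): 7900π.

Therefore ∮_C P dx + Q dy = 7900π.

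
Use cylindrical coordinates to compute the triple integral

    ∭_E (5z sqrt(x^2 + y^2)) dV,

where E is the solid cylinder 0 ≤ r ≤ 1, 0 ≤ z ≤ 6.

In cylindrical coordinates, x = r cos(θ), y = r sin(θ), z = z, and dV = r dr dθ dz.

The integrand becomes 5r z, so

    ∭_E (5z sqrt(x^2 + y^2)) dV = ∫_{0}^{2π} ∫_{0}^{1} ∫_{0}^{6} (5r z) · r dz dr dθ.

Inner (z): 90r^2.
Middle (r from 0 to 1): 30.
Outer (θ): 60π.

Therefore the triple integral equals 60π.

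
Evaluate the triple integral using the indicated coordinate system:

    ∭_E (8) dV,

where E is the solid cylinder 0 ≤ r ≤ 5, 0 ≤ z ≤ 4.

In cylindrical coordinates, x = r cos(θ), y = r sin(θ), z = z, and dV = r dr dθ dz.

The integrand becomes 8, so

    ∭_E (8) dV = ∫_{0}^{2π} ∫_{0}^{5} ∫_{0}^{4} (8) · r dz dr dθ.

Inner (z): 32r.
Middle (r from 0 to 5): 400.
Outer (θ): 800π.

Therefore the triple integral equals 800π.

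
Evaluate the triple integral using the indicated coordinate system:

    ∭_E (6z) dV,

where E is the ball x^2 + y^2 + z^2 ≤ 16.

In spherical coordinates, x = ρ sin(φ) cos(θ), y = ρ sin(φ) sin(θ), z = ρ cos(φ), and dV = ρ^2 sin(φ) dρ dφ dθ.

The integrand becomes 6ρ cos(φ), so

    ∭_E (6z) dV = ∫_{0}^{2π} ∫_{0}^{π} ∫_{0}^{4} (6ρ cos(φ)) · ρ^2 sin(φ) dρ dφ dθ.

Inner (ρ): 192sin(2φ).
Middle (φ): 0.
Outer (θ): 0.

Therefore the triple integral equals 0.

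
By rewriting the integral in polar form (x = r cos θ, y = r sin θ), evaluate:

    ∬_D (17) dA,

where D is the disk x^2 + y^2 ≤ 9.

The region D is 0 ≤ r ≤ 3, 0 ≤ θ ≤ 2π in polar coordinates, where x = r cos(θ), y = r sin(θ), and dA = r dr dθ.

Under the substitution, the integrand becomes 17, so

    ∬_D (17) dA = ∫_{0}^{2π} ∫_{0}^{3} (17) · r dr dθ.

Inner integral (in r): ∫_{0}^{3} (17) · r dr = 153/2.

Outer integral (in θ): ∫_{0}^{2π} (153/2) dθ = 153π.

Therefore ∬_D (17) dA = 153π.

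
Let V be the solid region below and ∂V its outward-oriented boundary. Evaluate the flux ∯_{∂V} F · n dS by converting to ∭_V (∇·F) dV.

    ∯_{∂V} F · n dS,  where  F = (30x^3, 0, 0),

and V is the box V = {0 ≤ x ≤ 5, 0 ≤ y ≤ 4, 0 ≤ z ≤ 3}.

By the divergence theorem,

    ∯_{∂V} F · n dS = ∭_V (∇ · F) dV.

Compute the divergence:
    ∇ · F = ∂F_x/∂x + ∂F_y/∂y + ∂F_z/∂z = 90x^2 + 0 + 0 = 90x^2.

V is a rectangular box, so dV = dx dy dz with 0 ≤ x ≤ 5, 0 ≤ y ≤ 4, 0 ≤ z ≤ 3.

Integrate (90x^2) over V as an iterated integral:

    ∭_V (∇·F) dV = ∫_0^{5} ∫_0^{4} ∫_0^{3} (90x^2) dz dy dx.

Inner (z from 0 to 3): 270x^2.
Middle (y from 0 to 4): 1080x^2.
Outer (x from 0 to 5): 45000.

Therefore ∯_{∂V} F · n dS = 45000.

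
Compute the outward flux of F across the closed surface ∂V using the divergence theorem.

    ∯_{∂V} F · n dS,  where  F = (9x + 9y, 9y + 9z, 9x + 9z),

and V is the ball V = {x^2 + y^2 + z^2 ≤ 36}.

By the divergence theorem,

    ∯_{∂V} F · n dS = ∭_V (∇ · F) dV.

Compute the divergence:
    ∇ · F = ∂F_x/∂x + ∂F_y/∂y + ∂F_z/∂z = 9 + 9 + 9 = 27.

In spherical coordinates, x = ρ sin(φ) cos(θ), y = ρ sin(φ) sin(θ), z = ρ cos(φ), dV = ρ^2 sin(φ) dρ dφ dθ, with 0 ≤ ρ ≤ 6, 0 ≤ φ ≤ π, 0 ≤ θ ≤ 2π.

The integrand, after substitution and multiplying by the volume element, becomes (27) · ρ^2 sin(φ), so

    ∭_V (∇·F) dV = ∫_0^{2π} ∫_0^{π} ∫_0^{6} (27) · ρ^2 sin(φ) dρ dφ dθ.

Inner (ρ from 0 to 6): 1944sin(φ).
Middle (φ from 0 to π): 3888.
Outer (θ from 0 to 2π): 7776π.

Therefore ∯_{∂V} F · n dS = 7776π.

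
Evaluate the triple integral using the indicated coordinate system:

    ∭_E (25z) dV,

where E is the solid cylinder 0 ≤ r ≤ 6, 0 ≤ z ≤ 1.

In cylindrical coordinates, x = r cos(θ), y = r sin(θ), z = z, and dV = r dr dθ dz.

The integrand becomes 25z, so

    ∭_E (25z) dV = ∫_{0}^{2π} ∫_{0}^{6} ∫_{0}^{1} (25z) · r dz dr dθ.

Inner (z): 25r/2.
Middle (r from 0 to 6): 225.
Outer (θ): 450π.

Therefore the triple integral equals 450π.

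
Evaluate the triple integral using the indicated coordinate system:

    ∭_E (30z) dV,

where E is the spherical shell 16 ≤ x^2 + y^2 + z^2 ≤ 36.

In spherical coordinates, x = ρ sin(φ) cos(θ), y = ρ sin(φ) sin(θ), z = ρ cos(φ), and dV = ρ^2 sin(φ) dρ dφ dθ.

The integrand becomes 30ρ cos(φ), so

    ∭_E (30z) dV = ∫_{0}^{2π} ∫_{0}^{π} ∫_{4}^{6} (30ρ cos(φ)) · ρ^2 sin(φ) dρ dφ dθ.

Inner (ρ): 3900sin(2φ).
Middle (φ): 0.
Outer (θ): 0.

Therefore the triple integral equals 0.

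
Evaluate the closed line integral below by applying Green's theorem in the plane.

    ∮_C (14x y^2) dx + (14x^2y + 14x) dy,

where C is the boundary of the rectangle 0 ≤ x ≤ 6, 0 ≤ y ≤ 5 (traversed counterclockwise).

Green's theorem converts the closed line integral into a double integral over the enclosed region D:

    ∮_C P dx + Q dy = ∬_D (∂Q/∂x - ∂P/∂y) dA.

Here P = 14x y^2, Q = 14x^2y + 14x, so

    ∂Q/∂x = 28x y + 14,    ∂P/∂y = 28x y,
    ∂Q/∂x - ∂P/∂y = 14.

D is the region 0 ≤ x ≤ 6, 0 ≤ y ≤ 5. Evaluating the double integral:

    ∬_D (14) dA = ∫_0^{6} ∫_0^{5} (14) dy dx.

Inner (y from 0 to 5): 70.
Outer (x from 0 to 6): 420.

Therefore ∮_C P dx + Q dy = 420.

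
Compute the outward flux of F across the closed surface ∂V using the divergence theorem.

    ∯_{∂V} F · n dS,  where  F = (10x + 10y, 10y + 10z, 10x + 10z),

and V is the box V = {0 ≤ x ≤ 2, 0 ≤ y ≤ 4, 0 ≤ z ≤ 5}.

By the divergence theorem,

    ∯_{∂V} F · n dS = ∭_V (∇ · F) dV.

Compute the divergence:
    ∇ · F = ∂F_x/∂x + ∂F_y/∂y + ∂F_z/∂z = 10 + 10 + 10 = 30.

V is a rectangular box, so dV = dx dy dz with 0 ≤ x ≤ 2, 0 ≤ y ≤ 4, 0 ≤ z ≤ 5.

Integrate (30) over V as an iterated integral:

    ∭_V (∇·F) dV = ∫_0^{2} ∫_0^{4} ∫_0^{5} (30) dz dy dx.

Inner (z from 0 to 5): 150.
Middle (y from 0 to 4): 600.
Outer (x from 0 to 2): 1200.

Therefore ∯_{∂V} F · n dS = 1200.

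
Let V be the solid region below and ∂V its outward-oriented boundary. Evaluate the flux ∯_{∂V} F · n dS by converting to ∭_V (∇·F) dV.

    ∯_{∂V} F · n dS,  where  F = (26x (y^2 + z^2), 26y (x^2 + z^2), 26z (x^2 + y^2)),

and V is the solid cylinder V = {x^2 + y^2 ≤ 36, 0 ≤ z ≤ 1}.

By the divergence theorem,

    ∯_{∂V} F · n dS = ∭_V (∇ · F) dV.

Compute the divergence:
    ∇ · F = ∂F_x/∂x + ∂F_y/∂y + ∂F_z/∂z = 26y^2 + 26z^2 + 26x^2 + 26z^2 + 26x^2 + 26y^2 = 52x^2 + 52y^2 + 52z^2.

In cylindrical coordinates, x = r cos(θ), y = r sin(θ), z = z, dV = r dr dθ dz, with 0 ≤ r ≤ 6, 0 ≤ θ ≤ 2π, 0 ≤ z ≤ 1.

The integrand, after substitution and multiplying by the volume element, becomes (52r^2 + 52z^2) · r, so

    ∭_V (∇·F) dV = ∫_0^{2π} ∫_0^{6} ∫_0^{1} (52r^2 + 52z^2) · r dz dr dθ.

Inner (z from 0 to 1): 52r (r^2 + 1/3).
Middle (r from 0 to 6): 17160.
Outer (θ from 0 to 2π): 34320π.

Therefore ∯_{∂V} F · n dS = 34320π.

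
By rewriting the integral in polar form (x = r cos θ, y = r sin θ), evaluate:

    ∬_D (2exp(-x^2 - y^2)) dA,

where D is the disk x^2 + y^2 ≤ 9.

The region D is 0 ≤ r ≤ 3, 0 ≤ θ ≤ 2π in polar coordinates, where x = r cos(θ), y = r sin(θ), and dA = r dr dθ.

Under the substitution, the integrand becomes 2exp(-r^2), so

    ∬_D (2exp(-x^2 - y^2)) dA = ∫_{0}^{2π} ∫_{0}^{3} (2exp(-r^2)) · r dr dθ.

Inner integral (in r): ∫_{0}^{3} (2exp(-r^2)) · r dr = 1 - exp(-9).

Outer integral (in θ): ∫_{0}^{2π} (1 - exp(-9)) dθ = -2π exp(-9) + 2π.

Therefore ∬_D (2exp(-x^2 - y^2)) dA = -2π exp(-9) + 2π.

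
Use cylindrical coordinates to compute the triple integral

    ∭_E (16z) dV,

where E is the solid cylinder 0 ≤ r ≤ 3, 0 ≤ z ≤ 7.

In cylindrical coordinates, x = r cos(θ), y = r sin(θ), z = z, and dV = r dr dθ dz.

The integrand becomes 16z, so

    ∭_E (16z) dV = ∫_{0}^{2π} ∫_{0}^{3} ∫_{0}^{7} (16z) · r dz dr dθ.

Inner (z): 392r.
Middle (r from 0 to 3): 1764.
Outer (θ): 3528π.

Therefore the triple integral equals 3528π.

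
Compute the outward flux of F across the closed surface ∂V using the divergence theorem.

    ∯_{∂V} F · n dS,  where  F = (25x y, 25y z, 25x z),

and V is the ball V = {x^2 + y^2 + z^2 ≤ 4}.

By the divergence theorem,

    ∯_{∂V} F · n dS = ∭_V (∇ · F) dV.

Compute the divergence:
    ∇ · F = ∂F_x/∂x + ∂F_y/∂y + ∂F_z/∂z = 25y + 25z + 25x = 25x + 25y + 25z.

In spherical coordinates, x = ρ sin(φ) cos(θ), y = ρ sin(φ) sin(θ), z = ρ cos(φ), dV = ρ^2 sin(φ) dρ dφ dθ, with 0 ≤ ρ ≤ 2, 0 ≤ φ ≤ π, 0 ≤ θ ≤ 2π.

The integrand, after substitution and multiplying by the volume element, becomes (25ρ (sqrt(2)sin(φ)sin(θ + π/4) + cos(φ))) · ρ^2 sin(φ), so

    ∭_V (∇·F) dV = ∫_0^{2π} ∫_0^{π} ∫_0^{2} (25ρ (sqrt(2)sin(φ)sin(θ + π/4) + cos(φ))) · ρ^2 sin(φ) dρ dφ dθ.

Inner (ρ from 0 to 2): 100(sqrt(2)sin(φ)sin(θ + π/4) + cos(φ))sin(φ).
Middle (φ from 0 to π): 50sqrt(2)π sin(θ + π/4).
Outer (θ from 0 to 2π): 0.

Therefore ∯_{∂V} F · n dS = 0.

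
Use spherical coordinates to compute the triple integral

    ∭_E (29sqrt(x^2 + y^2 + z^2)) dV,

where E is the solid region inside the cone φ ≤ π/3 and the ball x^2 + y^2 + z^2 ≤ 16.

In spherical coordinates, x = ρ sin(φ) cos(θ), y = ρ sin(φ) sin(θ), z = ρ cos(φ), and dV = ρ^2 sin(φ) dρ dφ dθ.

The integrand becomes 29ρ, so

    ∭_E (29sqrt(x^2 + y^2 + z^2)) dV = ∫_{0}^{2π} ∫_{0}^{π/3} ∫_{0}^{4} (29ρ) · ρ^2 sin(φ) dρ dφ dθ.

Inner (ρ): 1856sin(φ).
Middle (φ): 928.
Outer (θ): 1856π.

Therefore the triple integral equals 1856π.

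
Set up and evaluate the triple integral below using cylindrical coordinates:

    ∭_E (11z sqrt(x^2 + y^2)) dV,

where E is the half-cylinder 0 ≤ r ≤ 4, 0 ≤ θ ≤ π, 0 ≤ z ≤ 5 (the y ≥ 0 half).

In cylindrical coordinates, x = r cos(θ), y = r sin(θ), z = z, and dV = r dr dθ dz.

The integrand becomes 11r z, so

    ∭_E (11z sqrt(x^2 + y^2)) dV = ∫_{0}^{π} ∫_{0}^{4} ∫_{0}^{5} (11r z) · r dz dr dθ.

Inner (z): 275r^2/2.
Middle (r from 0 to 4): 8800/3.
Outer (θ): 8800π/3.

Therefore the triple integral equals 8800π/3.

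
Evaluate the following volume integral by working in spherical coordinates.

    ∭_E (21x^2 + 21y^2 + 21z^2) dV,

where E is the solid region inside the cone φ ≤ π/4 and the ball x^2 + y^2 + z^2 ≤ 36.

In spherical coordinates, x = ρ sin(φ) cos(θ), y = ρ sin(φ) sin(θ), z = ρ cos(φ), and dV = ρ^2 sin(φ) dρ dφ dθ.

The integrand becomes 21ρ^2, so

    ∭_E (21x^2 + 21y^2 + 21z^2) dV = ∫_{0}^{2π} ∫_{0}^{π/4} ∫_{0}^{6} (21ρ^2) · ρ^2 sin(φ) dρ dφ dθ.

Inner (ρ): 163296sin(φ)/5.
Middle (φ): 163296/5 - 81648sqrt(2)/5.
Outer (θ): 163296π (2 - sqrt(2))/5.

Therefore the triple integral equals 163296π (2 - sqrt(2))/5.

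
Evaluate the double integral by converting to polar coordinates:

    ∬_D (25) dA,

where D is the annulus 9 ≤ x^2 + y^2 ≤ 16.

The region D is 3 ≤ r ≤ 4, 0 ≤ θ ≤ 2π in polar coordinates, where x = r cos(θ), y = r sin(θ), and dA = r dr dθ.

Under the substitution, the integrand becomes 25, so

    ∬_D (25) dA = ∫_{0}^{2π} ∫_{3}^{4} (25) · r dr dθ.

Inner integral (in r): ∫_{3}^{4} (25) · r dr = 175/2.

Outer integral (in θ): ∫_{0}^{2π} (175/2) dθ = 175π.

Therefore ∬_D (25) dA = 175π.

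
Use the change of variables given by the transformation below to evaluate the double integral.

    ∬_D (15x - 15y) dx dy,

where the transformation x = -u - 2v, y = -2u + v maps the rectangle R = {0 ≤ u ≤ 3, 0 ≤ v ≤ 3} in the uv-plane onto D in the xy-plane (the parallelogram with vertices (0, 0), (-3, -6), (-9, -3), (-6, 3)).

Compute the Jacobian determinant of (x, y) with respect to (u, v):

    ∂(x,y)/∂(u,v) = | -1  -2 | = (-1)(1) - (-2)(-2) = -5.
                   | -2  1 |

Its absolute value is |J| = 5 (the area scaling factor).

Substituting x = -u - 2v, y = -2u + v into the integrand,

    15x - 15y → 15u - 45v,

so the integral becomes

    ∬_R (15u - 45v) · |J| du dv = ∫_0^3 ∫_0^3 (75u - 225v) dv du.

Inner (v): 225u - 2025/2.
Outer (u): -2025.

Therefore ∬_D (15x - 15y) dx dy = -2025.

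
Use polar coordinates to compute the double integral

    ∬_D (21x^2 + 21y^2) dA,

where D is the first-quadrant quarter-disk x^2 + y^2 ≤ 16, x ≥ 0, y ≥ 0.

The region D is 0 ≤ r ≤ 4, 0 ≤ θ ≤ π/2 in polar coordinates, where x = r cos(θ), y = r sin(θ), and dA = r dr dθ.

Under the substitution, the integrand becomes 21r^2, so

    ∬_D (21x^2 + 21y^2) dA = ∫_{0}^{π/2} ∫_{0}^{4} (21r^2) · r dr dθ.

Inner integral (in r): ∫_{0}^{4} (21r^2) · r dr = 1344.

Outer integral (in θ): ∫_{0}^{π/2} (1344) dθ = 672π.

Therefore ∬_D (21x^2 + 21y^2) dA = 672π.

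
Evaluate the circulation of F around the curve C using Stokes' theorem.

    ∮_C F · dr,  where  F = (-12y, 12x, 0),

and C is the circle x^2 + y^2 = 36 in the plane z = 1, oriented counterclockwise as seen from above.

Let S be the flat disk x^2 + y^2 ≤ 36 in the plane z = 1, with upward unit normal n̂ = ẑ. By Stokes' theorem,

    ∮_C F · dr = ∬_S (∇ × F) · n̂ dS = ∬_D (curl F)_z dA,

where D is the disk x^2 + y^2 ≤ 36.

Compute the curl of F = (-12y, 12x, 0):
    (∇ × F)_x = ∂F_z/∂y - ∂F_y/∂z = 0,
    (∇ × F)_y = ∂F_x/∂z - ∂F_z/∂x = 0,
    (∇ × F)_z = ∂F_y/∂x - ∂F_x/∂y = 24.

On z = 1, (curl F)_z = 24.

Convert to polar (x = r cos θ, y = r sin θ, dA = r dr dθ); the integrand becomes 24, so

    ∬_D (curl F)_z dA = ∫_0^{2π} ∫_0^{6} (24) · r dr dθ.

Inner (r from 0 to 6): 432.
Outer (θ from 0 to 2π): 864π.

Therefore ∮_C F · dr = 864π.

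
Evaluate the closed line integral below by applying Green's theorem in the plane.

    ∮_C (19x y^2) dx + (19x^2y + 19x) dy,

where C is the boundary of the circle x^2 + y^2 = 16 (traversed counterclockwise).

Green's theorem converts the closed line integral into a double integral over the enclosed region D:

    ∮_C P dx + Q dy = ∬_D (∂Q/∂x - ∂P/∂y) dA.

Here P = 19x y^2, Q = 19x^2y + 19x, so

    ∂Q/∂x = 38x y + 19,    ∂P/∂y = 38x y,
    ∂Q/∂x - ∂P/∂y = 19.

D is the region x^2 + y^2 ≤ 16. Evaluating the double integral:

In polar coordinates (x = r cos θ, y = r sin θ, dA = r dr dθ) the integrand becomes 19, so

    ∬_D (19) dA = ∫_0^{2π} ∫_0^{4} (19) · r dr dθ.

Inner (r from 0 to 4): 152.
Outer (θ from 0 to 2π): 304π.

Therefore ∮_C P dx + Q dy = 304π.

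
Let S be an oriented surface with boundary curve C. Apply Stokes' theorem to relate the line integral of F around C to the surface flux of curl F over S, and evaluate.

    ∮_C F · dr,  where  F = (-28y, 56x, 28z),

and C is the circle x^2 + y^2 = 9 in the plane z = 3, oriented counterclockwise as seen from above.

Let S be the flat disk x^2 + y^2 ≤ 9 in the plane z = 3, with upward unit normal n̂ = ẑ. By Stokes' theorem,

    ∮_C F · dr = ∬_S (∇ × F) · n̂ dS = ∬_D (curl F)_z dA,

where D is the disk x^2 + y^2 ≤ 9.

Compute the curl of F = (-28y, 56x, 28z):
    (∇ × F)_x = ∂F_z/∂y - ∂F_y/∂z = 0,
    (∇ × F)_y = ∂F_x/∂z - ∂F_z/∂x = 0,
    (∇ × F)_z = ∂F_y/∂x - ∂F_x/∂y = 84.

On z = 3, (curl F)_z = 84.

Convert to polar (x = r cos θ, y = r sin θ, dA = r dr dθ); the integrand becomes 84, so

    ∬_D (curl F)_z dA = ∫_0^{2π} ∫_0^{3} (84) · r dr dθ.

Inner (r from 0 to 3): 378.
Outer (θ from 0 to 2π): 756π.

Therefore ∮_C F · dr = 756π.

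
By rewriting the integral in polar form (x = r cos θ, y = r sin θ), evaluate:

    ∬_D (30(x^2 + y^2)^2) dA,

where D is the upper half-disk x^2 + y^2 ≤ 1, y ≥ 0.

The region D is 0 ≤ r ≤ 1, 0 ≤ θ ≤ π in polar coordinates, where x = r cos(θ), y = r sin(θ), and dA = r dr dθ.

Under the substitution, the integrand becomes 30r^4, so

    ∬_D (30(x^2 + y^2)^2) dA = ∫_{0}^{π} ∫_{0}^{1} (30r^4) · r dr dθ.

Inner integral (in r): ∫_{0}^{1} (30r^4) · r dr = 5.

Outer integral (in θ): ∫_{0}^{π} (5) dθ = 5π.

Therefore ∬_D (30(x^2 + y^2)^2) dA = 5π.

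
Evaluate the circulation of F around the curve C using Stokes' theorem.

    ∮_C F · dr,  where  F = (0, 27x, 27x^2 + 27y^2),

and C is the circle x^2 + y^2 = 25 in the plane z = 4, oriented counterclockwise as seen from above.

Let S be the flat disk x^2 + y^2 ≤ 25 in the plane z = 4, with upward unit normal n̂ = ẑ. By Stokes' theorem,

    ∮_C F · dr = ∬_S (∇ × F) · n̂ dS = ∬_D (curl F)_z dA,

where D is the disk x^2 + y^2 ≤ 25.

Compute the curl of F = (0, 27x, 27x^2 + 27y^2):
    (∇ × F)_x = ∂F_z/∂y - ∂F_y/∂z = 54y,
    (∇ × F)_y = ∂F_x/∂z - ∂F_z/∂x = -54x,
    (∇ × F)_z = ∂F_y/∂x - ∂F_x/∂y = 27.

On z = 4, (curl F)_z = 27.

Convert to polar (x = r cos θ, y = r sin θ, dA = r dr dθ); the integrand becomes 27, so

    ∬_D (curl F)_z dA = ∫_0^{2π} ∫_0^{5} (27) · r dr dθ.

Inner (r from 0 to 5): 675/2.
Outer (θ from 0 to 2π): 675π.

Therefore ∮_C F · dr = 675π.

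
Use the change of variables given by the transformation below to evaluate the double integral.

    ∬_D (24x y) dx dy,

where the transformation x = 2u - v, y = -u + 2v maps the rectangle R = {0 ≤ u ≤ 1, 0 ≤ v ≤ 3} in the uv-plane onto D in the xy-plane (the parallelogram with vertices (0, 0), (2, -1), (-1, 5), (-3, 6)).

Compute the Jacobian determinant of (x, y) with respect to (u, v):

    ∂(x,y)/∂(u,v) = | 2  -1 | = (2)(2) - (-1)(-1) = 3.
                   | -1  2 |

Its absolute value is |J| = 3 (the area scaling factor).

Substituting x = 2u - v, y = -u + 2v into the integrand,

    24x y → -48u^2 + 120u v - 48v^2,

so the integral becomes

    ∬_R (-48u^2 + 120u v - 48v^2) · |J| du dv = ∫_0^1 ∫_0^3 (-144u^2 + 360u v - 144v^2) dv du.

Inner (v): -432u^2 + 1620u - 1296.
Outer (u): -630.

Therefore ∬_D (24x y) dx dy = -630.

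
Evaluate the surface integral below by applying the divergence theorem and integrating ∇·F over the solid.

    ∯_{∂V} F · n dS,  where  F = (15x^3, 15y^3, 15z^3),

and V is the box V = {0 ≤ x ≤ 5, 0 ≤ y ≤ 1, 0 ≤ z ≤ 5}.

By the divergence theorem,

    ∯_{∂V} F · n dS = ∭_V (∇ · F) dV.

Compute the divergence:
    ∇ · F = ∂F_x/∂x + ∂F_y/∂y + ∂F_z/∂z = 45x^2 + 45y^2 + 45z^2.

V is a rectangular box, so dV = dx dy dz with 0 ≤ x ≤ 5, 0 ≤ y ≤ 1, 0 ≤ z ≤ 5.

Integrate (45x^2 + 45y^2 + 45z^2) over V as an iterated integral:

    ∭_V (∇·F) dV = ∫_0^{5} ∫_0^{1} ∫_0^{5} (45x^2 + 45y^2 + 45z^2) dz dy dx.

Inner (z from 0 to 5): 225x^2 + 225y^2 + 1875.
Middle (y from 0 to 1): 225x^2 + 1950.
Outer (x from 0 to 5): 19125.

Therefore ∯_{∂V} F · n dS = 19125.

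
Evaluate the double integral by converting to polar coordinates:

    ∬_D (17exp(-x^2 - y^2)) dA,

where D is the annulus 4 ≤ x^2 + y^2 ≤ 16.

The region D is 2 ≤ r ≤ 4, 0 ≤ θ ≤ 2π in polar coordinates, where x = r cos(θ), y = r sin(θ), and dA = r dr dθ.

Under the substitution, the integrand becomes 17exp(-r^2), so

    ∬_D (17exp(-x^2 - y^2)) dA = ∫_{0}^{2π} ∫_{2}^{4} (17exp(-r^2)) · r dr dθ.

Inner integral (in r): ∫_{2}^{4} (17exp(-r^2)) · r dr = -(17 - 17exp(12))exp(-16)/2.

Outer integral (in θ): ∫_{0}^{2π} (-(17 - 17exp(12))exp(-16)/2) dθ = -17π (1 - exp(12))exp(-16).

Therefore ∬_D (17exp(-x^2 - y^2)) dA = -17π (1 - exp(12))exp(-16).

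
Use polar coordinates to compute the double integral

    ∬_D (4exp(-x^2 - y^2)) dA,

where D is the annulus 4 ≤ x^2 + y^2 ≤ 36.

The region D is 2 ≤ r ≤ 6, 0 ≤ θ ≤ 2π in polar coordinates, where x = r cos(θ), y = r sin(θ), and dA = r dr dθ.

Under the substitution, the integrand becomes 4exp(-r^2), so

    ∬_D (4exp(-x^2 - y^2)) dA = ∫_{0}^{2π} ∫_{2}^{6} (4exp(-r^2)) · r dr dθ.

Inner integral (in r): ∫_{2}^{6} (4exp(-r^2)) · r dr = -(2 - 2exp(32))exp(-36).

Outer integral (in θ): ∫_{0}^{2π} (-(2 - 2exp(32))exp(-36)) dθ = -4π (1 - exp(32))exp(-36).

Therefore ∬_D (4exp(-x^2 - y^2)) dA = -4π (1 - exp(32))exp(-36).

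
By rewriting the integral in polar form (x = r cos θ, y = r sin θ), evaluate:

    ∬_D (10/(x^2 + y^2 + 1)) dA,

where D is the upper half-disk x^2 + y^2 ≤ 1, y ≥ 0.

The region D is 0 ≤ r ≤ 1, 0 ≤ θ ≤ π in polar coordinates, where x = r cos(θ), y = r sin(θ), and dA = r dr dθ.

Under the substitution, the integrand becomes 10/(r^2 + 1), so

    ∬_D (10/(x^2 + y^2 + 1)) dA = ∫_{0}^{π} ∫_{0}^{1} (10/(r^2 + 1)) · r dr dθ.

Inner integral (in r): ∫_{0}^{1} (10/(r^2 + 1)) · r dr = log(32).

Outer integral (in θ): ∫_{0}^{π} (log(32)) dθ = log(32^π).

Therefore ∬_D (10/(x^2 + y^2 + 1)) dA = log(32^π).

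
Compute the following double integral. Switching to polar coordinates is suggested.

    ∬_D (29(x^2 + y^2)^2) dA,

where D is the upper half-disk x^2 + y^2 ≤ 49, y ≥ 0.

The region D is 0 ≤ r ≤ 7, 0 ≤ θ ≤ π in polar coordinates, where x = r cos(θ), y = r sin(θ), and dA = r dr dθ.

Under the substitution, the integrand becomes 29r^4, so

    ∬_D (29(x^2 + y^2)^2) dA = ∫_{0}^{π} ∫_{0}^{7} (29r^4) · r dr dθ.

Inner integral (in r): ∫_{0}^{7} (29r^4) · r dr = 3411821/6.

Outer integral (in θ): ∫_{0}^{π} (3411821/6) dθ = 3411821π/6.

Therefore ∬_D (29(x^2 + y^2)^2) dA = 3411821π/6.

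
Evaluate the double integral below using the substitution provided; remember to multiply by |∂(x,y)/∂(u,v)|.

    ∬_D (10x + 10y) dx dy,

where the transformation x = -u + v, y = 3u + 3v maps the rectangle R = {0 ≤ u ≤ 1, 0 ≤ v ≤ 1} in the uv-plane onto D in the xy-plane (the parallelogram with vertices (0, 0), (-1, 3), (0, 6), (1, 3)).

Compute the Jacobian determinant of (x, y) with respect to (u, v):

    ∂(x,y)/∂(u,v) = | -1  1 | = (-1)(3) - (1)(3) = -6.
                   | 3  3 |

Its absolute value is |J| = 6 (the area scaling factor).

Substituting x = -u + v, y = 3u + 3v into the integrand,

    10x + 10y → 20u + 40v,

so the integral becomes

    ∬_R (20u + 40v) · |J| du dv = ∫_0^1 ∫_0^1 (120u + 240v) dv du.

Inner (v): 120u + 120.
Outer (u): 180.

Therefore ∬_D (10x + 10y) dx dy = 180.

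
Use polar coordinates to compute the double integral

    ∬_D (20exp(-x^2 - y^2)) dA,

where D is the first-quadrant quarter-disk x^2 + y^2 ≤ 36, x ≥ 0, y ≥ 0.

The region D is 0 ≤ r ≤ 6, 0 ≤ θ ≤ π/2 in polar coordinates, where x = r cos(θ), y = r sin(θ), and dA = r dr dθ.

Under the substitution, the integrand becomes 20exp(-r^2), so

    ∬_D (20exp(-x^2 - y^2)) dA = ∫_{0}^{π/2} ∫_{0}^{6} (20exp(-r^2)) · r dr dθ.

Inner integral (in r): ∫_{0}^{6} (20exp(-r^2)) · r dr = 10 - 10exp(-36).

Outer integral (in θ): ∫_{0}^{π/2} (10 - 10exp(-36)) dθ = -5π exp(-36) + 5π.

Therefore ∬_D (20exp(-x^2 - y^2)) dA = -5π exp(-36) + 5π.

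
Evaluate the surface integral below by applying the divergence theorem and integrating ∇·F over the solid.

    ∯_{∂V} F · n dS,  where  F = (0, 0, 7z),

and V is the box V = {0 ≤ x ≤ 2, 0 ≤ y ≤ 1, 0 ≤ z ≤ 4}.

By the divergence theorem,

    ∯_{∂V} F · n dS = ∭_V (∇ · F) dV.

Compute the divergence:
    ∇ · F = ∂F_x/∂x + ∂F_y/∂y + ∂F_z/∂z = 0 + 0 + 7 = 7.

V is a rectangular box, so dV = dx dy dz with 0 ≤ x ≤ 2, 0 ≤ y ≤ 1, 0 ≤ z ≤ 4.

Integrate (7) over V as an iterated integral:

    ∭_V (∇·F) dV = ∫_0^{2} ∫_0^{1} ∫_0^{4} (7) dz dy dx.

Inner (z from 0 to 4): 28.
Middle (y from 0 to 1): 28.
Outer (x from 0 to 2): 56.

Therefore ∯_{∂V} F · n dS = 56.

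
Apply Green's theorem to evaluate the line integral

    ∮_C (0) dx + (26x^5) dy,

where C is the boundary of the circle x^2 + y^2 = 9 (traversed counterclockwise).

Green's theorem converts the closed line integral into a double integral over the enclosed region D:

    ∮_C P dx + Q dy = ∬_D (∂Q/∂x - ∂P/∂y) dA.

Here P = 0, Q = 26x^5, so

    ∂Q/∂x = 130x^4,    ∂P/∂y = 0,
    ∂Q/∂x - ∂P/∂y = 130x^4.

D is the region x^2 + y^2 ≤ 9. Evaluating the double integral:

In polar coordinates (x = r cos θ, y = r sin θ, dA = r dr dθ) the integrand becomes 130r^4cos(θ)^4, so

    ∬_D (130x^4) dA = ∫_0^{2π} ∫_0^{3} (130r^4cos(θ)^4) · r dr dθ.

Inner (r from 0 to 3): 15795cos(θ)^4.
Outer (θ from 0 to 2π): 47385π/4.

Therefore ∮_C P dx + Q dy = 47385π/4.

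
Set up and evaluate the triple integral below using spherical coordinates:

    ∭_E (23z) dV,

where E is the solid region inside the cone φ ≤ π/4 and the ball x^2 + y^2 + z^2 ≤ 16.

In spherical coordinates, x = ρ sin(φ) cos(θ), y = ρ sin(φ) sin(θ), z = ρ cos(φ), and dV = ρ^2 sin(φ) dρ dφ dθ.

The integrand becomes 23ρ cos(φ), so

    ∭_E (23z) dV = ∫_{0}^{2π} ∫_{0}^{π/4} ∫_{0}^{4} (23ρ cos(φ)) · ρ^2 sin(φ) dρ dφ dθ.

Inner (ρ): 736sin(2φ).
Middle (φ): 368.
Outer (θ): 736π.

Therefore the triple integral equals 736π.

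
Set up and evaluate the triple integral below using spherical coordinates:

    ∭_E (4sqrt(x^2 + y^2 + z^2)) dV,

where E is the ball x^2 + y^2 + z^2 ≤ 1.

In spherical coordinates, x = ρ sin(φ) cos(θ), y = ρ sin(φ) sin(θ), z = ρ cos(φ), and dV = ρ^2 sin(φ) dρ dφ dθ.

The integrand becomes 4ρ, so

    ∭_E (4sqrt(x^2 + y^2 + z^2)) dV = ∫_{0}^{2π} ∫_{0}^{π} ∫_{0}^{1} (4ρ) · ρ^2 sin(φ) dρ dφ dθ.

Inner (ρ): sin(φ).
Middle (φ): 2.
Outer (θ): 4π.

Therefore the triple integral equals 4π.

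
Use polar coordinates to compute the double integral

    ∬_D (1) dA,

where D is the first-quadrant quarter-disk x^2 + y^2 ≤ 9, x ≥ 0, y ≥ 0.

The region D is 0 ≤ r ≤ 3, 0 ≤ θ ≤ π/2 in polar coordinates, where x = r cos(θ), y = r sin(θ), and dA = r dr dθ.

Under the substitution, the integrand becomes 1, so

    ∬_D (1) dA = ∫_{0}^{π/2} ∫_{0}^{3} (1) · r dr dθ.

Inner integral (in r): ∫_{0}^{3} (1) · r dr = 9/2.

Outer integral (in θ): ∫_{0}^{π/2} (9/2) dθ = 9π/4.

Therefore ∬_D (1) dA = 9π/4.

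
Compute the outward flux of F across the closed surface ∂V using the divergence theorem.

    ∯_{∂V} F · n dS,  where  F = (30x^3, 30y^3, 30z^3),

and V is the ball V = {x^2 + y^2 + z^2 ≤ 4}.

By the divergence theorem,

    ∯_{∂V} F · n dS = ∭_V (∇ · F) dV.

Compute the divergence:
    ∇ · F = ∂F_x/∂x + ∂F_y/∂y + ∂F_z/∂z = 90x^2 + 90y^2 + 90z^2.

In spherical coordinates, x = ρ sin(φ) cos(θ), y = ρ sin(φ) sin(θ), z = ρ cos(φ), dV = ρ^2 sin(φ) dρ dφ dθ, with 0 ≤ ρ ≤ 2, 0 ≤ φ ≤ π, 0 ≤ θ ≤ 2π.

The integrand, after substitution and multiplying by the volume element, becomes (90ρ^2) · ρ^2 sin(φ), so

    ∭_V (∇·F) dV = ∫_0^{2π} ∫_0^{π} ∫_0^{2} (90ρ^2) · ρ^2 sin(φ) dρ dφ dθ.

Inner (ρ from 0 to 2): 576sin(φ).
Middle (φ from 0 to π): 1152.
Outer (θ from 0 to 2π): 2304π.

Therefore ∯_{∂V} F · n dS = 2304π.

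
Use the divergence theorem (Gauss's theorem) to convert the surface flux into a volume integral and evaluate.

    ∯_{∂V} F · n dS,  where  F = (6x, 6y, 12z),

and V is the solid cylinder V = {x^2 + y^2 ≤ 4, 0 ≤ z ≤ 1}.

By the divergence theorem,

    ∯_{∂V} F · n dS = ∭_V (∇ · F) dV.

Compute the divergence:
    ∇ · F = ∂F_x/∂x + ∂F_y/∂y + ∂F_z/∂z = 6 + 6 + 12 = 24.

In cylindrical coordinates, x = r cos(θ), y = r sin(θ), z = z, dV = r dr dθ dz, with 0 ≤ r ≤ 2, 0 ≤ θ ≤ 2π, 0 ≤ z ≤ 1.

The integrand, after substitution and multiplying by the volume element, becomes (24) · r, so

    ∭_V (∇·F) dV = ∫_0^{2π} ∫_0^{2} ∫_0^{1} (24) · r dz dr dθ.

Inner (z from 0 to 1): 24r.
Middle (r from 0 to 2): 48.
Outer (θ from 0 to 2π): 96π.

Therefore ∯_{∂V} F · n dS = 96π.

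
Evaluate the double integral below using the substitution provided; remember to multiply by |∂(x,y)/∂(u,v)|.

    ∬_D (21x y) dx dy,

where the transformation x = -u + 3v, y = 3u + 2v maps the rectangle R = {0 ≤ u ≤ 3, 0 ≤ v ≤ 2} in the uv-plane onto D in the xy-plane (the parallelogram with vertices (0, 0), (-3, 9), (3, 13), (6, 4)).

Compute the Jacobian determinant of (x, y) with respect to (u, v):

    ∂(x,y)/∂(u,v) = | -1  3 | = (-1)(2) - (3)(3) = -11.
                   | 3  2 |

Its absolute value is |J| = 11 (the area scaling factor).

Substituting x = -u + 3v, y = 3u + 2v into the integrand,

    21x y → -63u^2 + 147u v + 126v^2,

so the integral becomes

    ∬_R (-63u^2 + 147u v + 126v^2) · |J| du dv = ∫_0^3 ∫_0^2 (-693u^2 + 1617u v + 1386v^2) dv du.

Inner (v): -1386u^2 + 3234u + 3696.
Outer (u): 13167.

Therefore ∬_D (21x y) dx dy = 13167.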